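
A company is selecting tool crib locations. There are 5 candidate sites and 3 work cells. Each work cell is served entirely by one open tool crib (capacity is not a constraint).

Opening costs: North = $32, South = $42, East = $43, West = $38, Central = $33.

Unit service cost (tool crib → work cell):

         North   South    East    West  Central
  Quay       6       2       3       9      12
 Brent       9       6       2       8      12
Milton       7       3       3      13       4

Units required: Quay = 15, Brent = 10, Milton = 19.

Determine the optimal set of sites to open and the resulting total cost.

For any fixed open set, each work cell goes to its cheapest open site; total = fixed + service.
{East}: Quay→East 3·15=45, Brent→East 2·10=20, Milton→East 3·19=57. Service 122; fixed 43; total 165.
{South}: service 147 + fixed 42 = 189
{South, East}: service 107 + fixed 85 = 192
{North, South, East, West, Central}: service 107 + fixed 188 = 295
No other subset beats 165.

Open East only; minimum total cost 165.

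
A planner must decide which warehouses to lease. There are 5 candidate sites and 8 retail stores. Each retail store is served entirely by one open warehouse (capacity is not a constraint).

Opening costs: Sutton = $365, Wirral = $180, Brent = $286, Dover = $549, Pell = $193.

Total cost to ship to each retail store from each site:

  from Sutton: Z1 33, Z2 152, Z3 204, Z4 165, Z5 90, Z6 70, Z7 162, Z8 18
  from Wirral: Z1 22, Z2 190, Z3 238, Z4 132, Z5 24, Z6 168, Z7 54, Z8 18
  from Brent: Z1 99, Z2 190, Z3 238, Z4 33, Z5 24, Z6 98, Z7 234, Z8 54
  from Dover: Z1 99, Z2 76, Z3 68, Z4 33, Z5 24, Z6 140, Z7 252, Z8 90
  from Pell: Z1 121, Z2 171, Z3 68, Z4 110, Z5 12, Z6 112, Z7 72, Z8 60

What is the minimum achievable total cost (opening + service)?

For any fixed open set, each retail store goes to its cheapest open site; total = fixed + service.
{Pell}: Z1→Pell 121, Z2→Pell 171, Z3→Pell 68, Z4→Pell 110, Z5→Pell 12, Z6→Pell 112, Z7→Pell 72, Z8→Pell 60. Service 726; fixed 193; total 919.
{Wirral, Pell}: Z1→Wirral 22, Z2→Pell 171, Z3→Pell 68, Z4→Pell 110, Z5→Pell 12, Z6→Pell 112, Z7→Wirral 54, Z8→Wirral 18. Service 567; fixed 373; total 940.
{Wirral}: service 846 + fixed 180 = 1026
{Sutton, Wirral, Brent, Dover, Pell}: Z1→Wirral 22, Z2→Dover 76, Z3→Dover 68, Z4→Brent 33, Z5→Pell 12, Z6→Sutton 70, Z7→Wirral 54, Z8→Sutton 18. Service 353; fixed 1573; total 1926.
No other subset beats 919.

Minimum total cost: 919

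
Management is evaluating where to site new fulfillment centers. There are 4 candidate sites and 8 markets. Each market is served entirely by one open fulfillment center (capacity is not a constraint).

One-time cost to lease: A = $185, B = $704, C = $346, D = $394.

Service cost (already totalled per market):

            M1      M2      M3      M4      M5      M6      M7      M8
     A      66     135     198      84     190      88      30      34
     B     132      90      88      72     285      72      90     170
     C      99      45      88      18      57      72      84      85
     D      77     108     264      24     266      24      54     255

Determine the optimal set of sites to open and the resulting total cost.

Open C only; minimum total cost 894.

For any fixed open set, each market goes to its cheapest open site; total = fixed + service.
{C}: M1→C 99, M2→C 45, M3→C 88, M4→C 18, M5→C 57, M6→C 72, M7→C 84, M8→C 85. Service 548; fixed 346; total 894.
{A, C}: M1→A 66, M2→C 45, M3→C 88, M4→C 18, M5→C 57, M6→C 72, M7→A 30, M8→A 34. Service 410; fixed 531; total 941.
{A}: service 825 + fixed 185 = 1010
{A, B, C, D}: service 362 + fixed 1629 = 1991
No other subset beats 894.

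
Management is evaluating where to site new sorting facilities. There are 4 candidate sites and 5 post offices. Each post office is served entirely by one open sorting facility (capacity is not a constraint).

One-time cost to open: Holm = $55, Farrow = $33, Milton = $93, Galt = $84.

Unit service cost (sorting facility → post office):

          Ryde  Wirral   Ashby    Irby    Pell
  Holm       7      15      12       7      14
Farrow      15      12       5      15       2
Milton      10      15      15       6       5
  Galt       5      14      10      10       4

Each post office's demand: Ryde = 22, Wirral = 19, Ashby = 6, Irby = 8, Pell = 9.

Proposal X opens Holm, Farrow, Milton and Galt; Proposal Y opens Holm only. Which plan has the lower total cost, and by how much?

Proposal X is cheaper by 49.

Proposal X: {Holm, Farrow, Milton, Galt}: Ryde→Galt 5·22=110, Wirral→Farrow 12·19=228, Ashby→Farrow 5·6=30, Irby→Milton 6·8=48, Pell→Farrow 2·9=18. Service 434; fixed 265; total 699.
Proposal Y: {Holm}: Ryde→Holm 7·22=154, Wirral→Holm 15·19=285, Ashby→Holm 12·6=72, Irby→Holm 7·8=56, Pell→Holm 14·9=126. Service 693; fixed 55; total 748.
Difference: |699 − 748| = 49.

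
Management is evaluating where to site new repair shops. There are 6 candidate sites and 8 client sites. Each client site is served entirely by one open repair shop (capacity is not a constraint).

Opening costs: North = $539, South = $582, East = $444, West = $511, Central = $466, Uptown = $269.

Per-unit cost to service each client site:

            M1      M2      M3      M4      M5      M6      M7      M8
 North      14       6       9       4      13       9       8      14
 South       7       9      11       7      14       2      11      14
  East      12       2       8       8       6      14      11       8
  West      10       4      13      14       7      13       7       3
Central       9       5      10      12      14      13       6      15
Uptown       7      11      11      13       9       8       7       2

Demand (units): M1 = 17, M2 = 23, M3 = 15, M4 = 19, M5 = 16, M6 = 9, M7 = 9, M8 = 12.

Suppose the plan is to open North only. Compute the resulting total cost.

Total cost: 1655

Each client site is assigned to its cheapest site among the open ones.
{North}: M1→North 14·17=238, M2→North 6·23=138, M3→North 9·15=135, M4→North 4·19=76, M5→North 13·16=208, M6→North 9·9=81, M7→North 8·9=72, M8→North 14·12=168. Service 1116; fixed 539; total 1655.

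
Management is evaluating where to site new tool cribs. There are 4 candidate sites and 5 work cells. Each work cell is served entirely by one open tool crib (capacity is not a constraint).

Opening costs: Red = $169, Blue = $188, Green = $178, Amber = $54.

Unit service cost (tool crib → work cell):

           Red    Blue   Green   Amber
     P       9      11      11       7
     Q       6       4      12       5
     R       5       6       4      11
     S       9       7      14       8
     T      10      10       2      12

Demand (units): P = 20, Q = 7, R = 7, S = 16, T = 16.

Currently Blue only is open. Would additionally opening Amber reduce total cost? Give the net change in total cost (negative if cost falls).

Yes — net change −26 (cost falls by 26).

Current service cost with {Blue}: 562.
Adding Amber: each work cell re-picks its cheapest; new service cost 482, saving 80.
Extra fixed cost: 54. Net change = 54 − 80 = -26.
(Totals: 750 → 724.)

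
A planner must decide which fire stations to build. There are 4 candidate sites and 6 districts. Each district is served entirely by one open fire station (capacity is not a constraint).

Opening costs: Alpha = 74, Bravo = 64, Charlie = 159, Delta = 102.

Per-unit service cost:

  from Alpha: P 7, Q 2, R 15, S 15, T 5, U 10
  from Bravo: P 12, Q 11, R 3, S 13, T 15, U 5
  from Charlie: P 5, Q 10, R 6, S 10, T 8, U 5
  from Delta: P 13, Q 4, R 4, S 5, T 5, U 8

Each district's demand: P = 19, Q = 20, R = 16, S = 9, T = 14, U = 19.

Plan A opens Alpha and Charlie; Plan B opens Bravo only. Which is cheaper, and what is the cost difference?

Plan A is cheaper by 263.

Plan A: {Alpha, Charlie}: P→Charlie 5·19=95, Q→Alpha 2·20=40, R→Charlie 6·16=96, S→Charlie 10·9=90, T→Alpha 5·14=70, U→Charlie 5·19=95. Service 486; fixed 233; total 719.
Plan B: {Bravo}: P→Bravo 12·19=228, Q→Bravo 11·20=220, R→Bravo 3·16=48, S→Bravo 13·9=117, T→Bravo 15·14=210, U→Bravo 5·19=95. Service 918; fixed 64; total 982.
Difference: |719 − 982| = 263.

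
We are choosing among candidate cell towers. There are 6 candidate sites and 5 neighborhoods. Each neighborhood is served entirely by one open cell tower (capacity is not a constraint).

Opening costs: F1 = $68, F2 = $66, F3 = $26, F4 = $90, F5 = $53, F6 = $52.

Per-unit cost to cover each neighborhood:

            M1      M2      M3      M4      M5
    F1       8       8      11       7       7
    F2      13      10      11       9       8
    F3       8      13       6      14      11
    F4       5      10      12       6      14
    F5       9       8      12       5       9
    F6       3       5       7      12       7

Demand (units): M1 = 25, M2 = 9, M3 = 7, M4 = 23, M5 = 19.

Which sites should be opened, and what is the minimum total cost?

Open F5 and F6; minimum total cost 522.

For any fixed open set, each neighborhood goes to its cheapest open site; total = fixed + service.
{F5, F6}: M1→F6 3·25=75, M2→F6 5·9=45, M3→F6 7·7=49, M4→F5 5·23=115, M5→F6 7·19=133. Service 417; fixed 105; total 522.
{F3, F5, F6}: M1→F6 3·25=75, M2→F6 5·9=45, M3→F3 6·7=42, M4→F5 5·23=115, M5→F6 7·19=133. Service 410; fixed 131; total 541.
{F4, F6}: service 440 + fixed 142 = 582
{F1, F2, F3, F4, F5, F6}: service 410 + fixed 355 = 765
No other subset beats 522.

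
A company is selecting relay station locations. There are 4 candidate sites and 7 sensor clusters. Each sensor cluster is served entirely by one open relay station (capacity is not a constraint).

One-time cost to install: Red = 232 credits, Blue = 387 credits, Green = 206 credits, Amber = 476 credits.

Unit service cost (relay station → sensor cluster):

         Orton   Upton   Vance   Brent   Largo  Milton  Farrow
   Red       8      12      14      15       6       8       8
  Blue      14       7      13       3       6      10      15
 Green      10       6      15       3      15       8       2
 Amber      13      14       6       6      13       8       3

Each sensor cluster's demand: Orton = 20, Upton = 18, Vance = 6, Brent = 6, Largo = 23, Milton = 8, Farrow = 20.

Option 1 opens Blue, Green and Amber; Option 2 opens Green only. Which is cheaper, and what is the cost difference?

Option 2 is cheaper by 602.

Option 1: {Blue, Green, Amber}: Orton→Green 10·20=200, Upton→Green 6·18=108, Vance→Amber 6·6=36, Brent→Blue 3·6=18, Largo→Blue 6·23=138, Milton→Green 8·8=64, Farrow→Green 2·20=40. Service 604; fixed 1069; total 1673.
Option 2: {Green}: Orton→Green 10·20=200, Upton→Green 6·18=108, Vance→Green 15·6=90, Brent→Green 3·6=18, Largo→Green 15·23=345, Milton→Green 8·8=64, Farrow→Green 2·20=40. Service 865; fixed 206; total 1071.
Difference: |1673 − 1071| = 602.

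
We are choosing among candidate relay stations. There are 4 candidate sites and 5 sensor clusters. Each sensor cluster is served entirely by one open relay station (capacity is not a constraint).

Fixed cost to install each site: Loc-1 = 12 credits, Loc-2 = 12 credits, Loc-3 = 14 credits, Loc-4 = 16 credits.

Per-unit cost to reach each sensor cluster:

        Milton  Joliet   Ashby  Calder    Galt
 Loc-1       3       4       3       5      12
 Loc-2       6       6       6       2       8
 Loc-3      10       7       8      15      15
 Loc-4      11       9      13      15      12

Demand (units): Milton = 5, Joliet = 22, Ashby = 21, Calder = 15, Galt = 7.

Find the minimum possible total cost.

Minimum total cost: 276

For any fixed open set, each sensor cluster goes to its cheapest open site; total = fixed + service.
{Loc-1, Loc-2}: Milton→Loc-1 3·5=15, Joliet→Loc-1 4·22=88, Ashby→Loc-1 3·21=63, Calder→Loc-2 2·15=30, Galt→Loc-2 8·7=56. Service 252; fixed 24; total 276.
{Loc-1, Loc-2, Loc-3}: service 252 + fixed 38 = 290
{Loc-1, Loc-2, Loc-4}: service 252 + fixed 40 = 292
{Loc-1, Loc-2, Loc-3, Loc-4}: Milton→Loc-1 3·5=15, Joliet→Loc-1 4·22=88, Ashby→Loc-1 3·21=63, Calder→Loc-2 2·15=30, Galt→Loc-2 8·7=56. Service 252; fixed 54; total 306.
(All 15 nonempty subsets were checked; Loc-1 and Loc-2 is lowest.)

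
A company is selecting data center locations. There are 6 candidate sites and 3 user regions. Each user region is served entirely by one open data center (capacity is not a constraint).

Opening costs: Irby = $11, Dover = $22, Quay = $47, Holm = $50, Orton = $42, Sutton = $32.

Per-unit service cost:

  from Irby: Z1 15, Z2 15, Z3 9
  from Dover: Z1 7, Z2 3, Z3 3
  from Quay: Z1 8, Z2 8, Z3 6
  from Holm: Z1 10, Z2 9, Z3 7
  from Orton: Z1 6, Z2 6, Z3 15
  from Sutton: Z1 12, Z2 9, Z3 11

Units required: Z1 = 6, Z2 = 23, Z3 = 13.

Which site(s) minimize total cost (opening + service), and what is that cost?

For any fixed open set, each user region goes to its cheapest open site; total = fixed + service.
{Dover}: Z1→Dover 7·6=42, Z2→Dover 3·23=69, Z3→Dover 3·13=39. Service 150; fixed 22; total 172.
{Irby, Dover}: Z1→Dover 7·6=42, Z2→Dover 3·23=69, Z3→Dover 3·13=39. Service 150; fixed 33; total 183.
{Dover, Sutton}: Z1→Dover 7·6=42, Z2→Dover 3·23=69, Z3→Dover 3·13=39. Service 150; fixed 54; total 204.
{Irby, Dover, Quay, Holm, Orton, Sutton}: service 144 + fixed 204 = 348
No other subset beats 172.

Open Dover only; minimum total cost 172.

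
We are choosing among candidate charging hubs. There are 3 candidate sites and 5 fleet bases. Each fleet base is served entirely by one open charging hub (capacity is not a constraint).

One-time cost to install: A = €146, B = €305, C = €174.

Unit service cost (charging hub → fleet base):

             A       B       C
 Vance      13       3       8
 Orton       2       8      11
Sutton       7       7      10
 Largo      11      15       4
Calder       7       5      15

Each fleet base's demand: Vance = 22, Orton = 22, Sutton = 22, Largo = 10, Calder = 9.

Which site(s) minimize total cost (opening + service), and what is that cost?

For any fixed open set, each fleet base goes to its cheapest open site; total = fixed + service.
{A, C}: Vance→C 8·22=176, Orton→A 2·22=44, Sutton→A 7·22=154, Largo→C 4·10=40, Calder→A 7·9=63. Service 477; fixed 320; total 797.
{A}: service 657 + fixed 146 = 803
{A, B}: Vance→B 3·22=66, Orton→A 2·22=44, Sutton→A 7·22=154, Largo→A 11·10=110, Calder→B 5·9=45. Service 419; fixed 451; total 870.
{A, B, C}: service 349 + fixed 625 = 974
No other subset beats 797.

Open A and C; minimum total cost 797.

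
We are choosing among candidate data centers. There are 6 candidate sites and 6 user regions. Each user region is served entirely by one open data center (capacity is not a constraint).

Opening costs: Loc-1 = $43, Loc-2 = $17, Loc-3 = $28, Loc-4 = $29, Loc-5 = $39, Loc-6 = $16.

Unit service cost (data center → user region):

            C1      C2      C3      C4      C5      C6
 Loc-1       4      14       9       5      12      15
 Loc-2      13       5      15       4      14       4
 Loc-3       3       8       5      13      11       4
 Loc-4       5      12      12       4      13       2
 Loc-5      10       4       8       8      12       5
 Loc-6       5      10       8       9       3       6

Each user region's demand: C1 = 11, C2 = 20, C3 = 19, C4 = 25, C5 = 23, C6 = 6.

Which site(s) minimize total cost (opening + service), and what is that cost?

Open Loc-2, Loc-3 and Loc-6; minimum total cost 482.

For any fixed open set, each user region goes to its cheapest open site; total = fixed + service.
{Loc-2, Loc-3, Loc-6}: C1→Loc-3 3·11=33, C2→Loc-2 5·20=100, C3→Loc-3 5·19=95, C4→Loc-2 4·25=100, C5→Loc-6 3·23=69, C6→Loc-2 4·6=24. Service 421; fixed 61; total 482.
{Loc-2, Loc-3, Loc-4, Loc-6}: service 409 + fixed 90 = 499
{Loc-2, Loc-3, Loc-5, Loc-6}: service 401 + fixed 100 = 501
{Loc-1, Loc-2, Loc-3, Loc-4, Loc-5, Loc-6}: service 389 + fixed 172 = 561
No other subset beats 482.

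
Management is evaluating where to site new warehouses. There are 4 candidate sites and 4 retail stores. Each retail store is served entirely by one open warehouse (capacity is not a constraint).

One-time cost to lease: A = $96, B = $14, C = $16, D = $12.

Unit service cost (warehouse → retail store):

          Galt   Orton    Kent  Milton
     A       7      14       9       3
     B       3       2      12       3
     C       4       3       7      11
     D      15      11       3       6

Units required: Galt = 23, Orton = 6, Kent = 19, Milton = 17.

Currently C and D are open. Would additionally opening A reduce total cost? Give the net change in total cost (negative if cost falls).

Current service cost with {C, D}: 269.
Adding A: each retail store re-picks its cheapest; new service cost 218, saving 51.
Extra fixed cost: 96. Net change = 96 − 51 = 45.
(Totals: 297 → 342.)

No — net change +45 (cost rises by 45).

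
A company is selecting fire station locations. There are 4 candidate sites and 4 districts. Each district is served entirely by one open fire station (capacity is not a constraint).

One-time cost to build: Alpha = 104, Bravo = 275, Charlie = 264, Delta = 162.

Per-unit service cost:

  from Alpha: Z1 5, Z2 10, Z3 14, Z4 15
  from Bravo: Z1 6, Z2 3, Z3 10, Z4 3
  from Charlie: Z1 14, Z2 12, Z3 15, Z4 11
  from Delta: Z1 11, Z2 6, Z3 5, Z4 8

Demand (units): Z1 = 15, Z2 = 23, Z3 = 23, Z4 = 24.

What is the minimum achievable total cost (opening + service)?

Minimum total cost: 736

For any fixed open set, each district goes to its cheapest open site; total = fixed + service.
{Bravo}: Z1→Bravo 6·15=90, Z2→Bravo 3·23=69, Z3→Bravo 10·23=230, Z4→Bravo 3·24=72. Service 461; fixed 275; total 736.
{Delta}: service 610 + fixed 162 = 772
{Bravo, Delta}: service 346 + fixed 437 = 783
{Alpha, Bravo, Charlie, Delta}: Z1→Alpha 5·15=75, Z2→Bravo 3·23=69, Z3→Delta 5·23=115, Z4→Bravo 3·24=72. Service 331; fixed 805; total 1136.
No other subset beats 736.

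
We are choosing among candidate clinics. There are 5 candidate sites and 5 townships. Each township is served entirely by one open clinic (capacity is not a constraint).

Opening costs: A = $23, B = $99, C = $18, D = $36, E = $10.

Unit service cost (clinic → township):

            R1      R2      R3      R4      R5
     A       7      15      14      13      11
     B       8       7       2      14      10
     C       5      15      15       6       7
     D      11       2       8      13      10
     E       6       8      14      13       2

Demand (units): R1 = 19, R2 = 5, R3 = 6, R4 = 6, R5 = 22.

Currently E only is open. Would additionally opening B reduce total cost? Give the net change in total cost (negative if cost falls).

Current service cost with {E}: 360.
Adding B: each township re-picks its cheapest; new service cost 283, saving 77.
Extra fixed cost: 99. Net change = 99 − 77 = 22.
(Totals: 370 → 392.)

No — net change +22 (cost rises by 22).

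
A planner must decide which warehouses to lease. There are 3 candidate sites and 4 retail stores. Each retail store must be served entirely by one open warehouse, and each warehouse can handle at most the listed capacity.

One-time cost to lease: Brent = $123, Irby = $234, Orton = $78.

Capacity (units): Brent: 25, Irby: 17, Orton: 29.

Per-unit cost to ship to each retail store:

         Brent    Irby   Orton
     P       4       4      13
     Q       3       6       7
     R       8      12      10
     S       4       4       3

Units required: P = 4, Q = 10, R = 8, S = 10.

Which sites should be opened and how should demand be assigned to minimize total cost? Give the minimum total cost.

Minimum total cost: 341

Open {Brent, Orton}: P→Brent 4·4=16, Q→Brent 3·10=30, R→Brent 8·8=64, S→Orton 3·10=30.
Loads: Brent carries 22/25, Orton carries 10/29. Service 140; fixed 201; total 341.
Next best feasible plan costs 357.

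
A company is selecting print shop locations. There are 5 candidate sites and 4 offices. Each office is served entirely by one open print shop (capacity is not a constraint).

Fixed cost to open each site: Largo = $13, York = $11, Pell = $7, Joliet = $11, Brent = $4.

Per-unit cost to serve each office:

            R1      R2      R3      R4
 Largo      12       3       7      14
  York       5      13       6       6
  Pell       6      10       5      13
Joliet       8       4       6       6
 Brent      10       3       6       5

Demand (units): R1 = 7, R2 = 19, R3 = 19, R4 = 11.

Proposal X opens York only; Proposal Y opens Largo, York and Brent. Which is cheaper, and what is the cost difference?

Proposal Y is cheaper by 184.

Proposal X: {York}: R1→York 5·7=35, R2→York 13·19=247, R3→York 6·19=114, R4→York 6·11=66. Service 462; fixed 11; total 473.
Proposal Y: {Largo, York, Brent}: R1→York 5·7=35, R2→Largo 3·19=57, R3→York 6·19=114, R4→Brent 5·11=55. Service 261; fixed 28; total 289.
Difference: |473 − 289| = 184.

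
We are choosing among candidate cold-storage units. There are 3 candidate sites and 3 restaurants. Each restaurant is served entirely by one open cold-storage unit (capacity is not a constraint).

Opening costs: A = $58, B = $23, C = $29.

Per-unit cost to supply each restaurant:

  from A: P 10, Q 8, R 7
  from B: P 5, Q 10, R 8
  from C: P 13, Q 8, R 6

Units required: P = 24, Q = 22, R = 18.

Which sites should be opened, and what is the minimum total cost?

For any fixed open set, each restaurant goes to its cheapest open site; total = fixed + service.
{B, C}: P→B 5·24=120, Q→C 8·22=176, R→C 6·18=108. Service 404; fixed 52; total 456.
{A, B}: P→B 5·24=120, Q→A 8·22=176, R→A 7·18=126. Service 422; fixed 81; total 503.
{B}: P→B 5·24=120, Q→B 10·22=220, R→B 8·18=144. Service 484; fixed 23; total 507.
{A, B, C}: P→B 5·24=120, Q→A 8·22=176, R→C 6·18=108. Service 404; fixed 110; total 514.
No other subset beats 456.

Open B and C; minimum total cost 456.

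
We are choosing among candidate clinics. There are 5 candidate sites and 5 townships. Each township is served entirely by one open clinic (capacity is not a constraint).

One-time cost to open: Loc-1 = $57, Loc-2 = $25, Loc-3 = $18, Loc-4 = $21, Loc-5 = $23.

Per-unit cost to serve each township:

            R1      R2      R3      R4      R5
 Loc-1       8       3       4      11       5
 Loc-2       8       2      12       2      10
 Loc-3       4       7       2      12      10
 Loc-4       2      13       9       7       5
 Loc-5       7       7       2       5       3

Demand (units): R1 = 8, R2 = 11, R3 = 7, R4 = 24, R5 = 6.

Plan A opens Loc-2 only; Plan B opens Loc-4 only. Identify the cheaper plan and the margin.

Plan A is cheaper by 138.

Plan A: {Loc-2}: R1→Loc-2 8·8=64, R2→Loc-2 2·11=22, R3→Loc-2 12·7=84, R4→Loc-2 2·24=48, R5→Loc-2 10·6=60. Service 278; fixed 25; total 303.
Plan B: {Loc-4}: R1→Loc-4 2·8=16, R2→Loc-4 13·11=143, R3→Loc-4 9·7=63, R4→Loc-4 7·24=168, R5→Loc-4 5·6=30. Service 420; fixed 21; total 441.
Difference: |303 − 441| = 138.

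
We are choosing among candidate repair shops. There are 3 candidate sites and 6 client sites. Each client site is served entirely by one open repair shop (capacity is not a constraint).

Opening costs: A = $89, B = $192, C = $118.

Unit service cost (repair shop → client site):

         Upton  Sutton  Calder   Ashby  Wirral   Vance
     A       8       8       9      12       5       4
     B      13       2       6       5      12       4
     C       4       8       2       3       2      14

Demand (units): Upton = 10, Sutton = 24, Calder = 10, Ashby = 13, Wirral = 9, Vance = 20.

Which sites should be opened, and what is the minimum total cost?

Open B and C; minimum total cost 555.

For any fixed open set, each client site goes to its cheapest open site; total = fixed + service.
{B, C}: Upton→C 4·10=40, Sutton→B 2·24=48, Calder→C 2·10=20, Ashby→C 3·13=39, Wirral→C 2·9=18, Vance→B 4·20=80. Service 245; fixed 310; total 555.
{A, C}: service 389 + fixed 207 = 596
{A, B, C}: Upton→C 4·10=40, Sutton→B 2·24=48, Calder→C 2·10=20, Ashby→C 3·13=39, Wirral→C 2·9=18, Vance→A 4·20=80. Service 245; fixed 399; total 644.
{A}: Upton→A 8·10=80, Sutton→A 8·24=192, Calder→A 9·10=90, Ashby→A 12·13=156, Wirral→A 5·9=45, Vance→A 4·20=80. Service 643; fixed 89; total 732.
(All 7 nonempty subsets were checked; B and C is lowest.)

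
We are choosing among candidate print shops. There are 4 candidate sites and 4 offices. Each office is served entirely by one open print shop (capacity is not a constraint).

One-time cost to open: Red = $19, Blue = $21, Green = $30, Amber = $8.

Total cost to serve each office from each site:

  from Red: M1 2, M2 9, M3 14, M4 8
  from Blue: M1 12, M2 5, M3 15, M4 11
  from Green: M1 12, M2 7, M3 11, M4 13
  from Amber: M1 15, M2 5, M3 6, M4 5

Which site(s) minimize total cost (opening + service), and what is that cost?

Open Amber only; minimum total cost 39.

For any fixed open set, each office goes to its cheapest open site; total = fixed + service.
{Amber}: M1→Amber 15, M2→Amber 5, M3→Amber 6, M4→Amber 5. Service 31; fixed 8; total 39.
{Red, Amber}: service 18 + fixed 27 = 45
{Red}: M1→Red 2, M2→Red 9, M3→Red 14, M4→Red 8. Service 33; fixed 19; total 52.
{Red, Blue, Green, Amber}: service 18 + fixed 78 = 96
No other subset beats 39.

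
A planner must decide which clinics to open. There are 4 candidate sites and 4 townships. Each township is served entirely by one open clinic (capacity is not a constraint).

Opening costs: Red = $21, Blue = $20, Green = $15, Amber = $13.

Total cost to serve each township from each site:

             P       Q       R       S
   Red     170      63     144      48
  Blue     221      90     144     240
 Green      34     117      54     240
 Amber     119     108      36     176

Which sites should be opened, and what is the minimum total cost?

Open Red, Green and Amber; minimum total cost 230.

For any fixed open set, each township goes to its cheapest open site; total = fixed + service.
{Red, Green, Amber}: P→Green 34, Q→Red 63, R→Amber 36, S→Red 48. Service 181; fixed 49; total 230.
{Red, Green}: P→Green 34, Q→Red 63, R→Green 54, S→Red 48. Service 199; fixed 36; total 235.
{Red, Blue, Green, Amber}: P→Green 34, Q→Red 63, R→Amber 36, S→Red 48. Service 181; fixed 69; total 250.
{Amber}: P→Amber 119, Q→Amber 108, R→Amber 36, S→Amber 176. Service 439; fixed 13; total 452.
No other subset beats 230.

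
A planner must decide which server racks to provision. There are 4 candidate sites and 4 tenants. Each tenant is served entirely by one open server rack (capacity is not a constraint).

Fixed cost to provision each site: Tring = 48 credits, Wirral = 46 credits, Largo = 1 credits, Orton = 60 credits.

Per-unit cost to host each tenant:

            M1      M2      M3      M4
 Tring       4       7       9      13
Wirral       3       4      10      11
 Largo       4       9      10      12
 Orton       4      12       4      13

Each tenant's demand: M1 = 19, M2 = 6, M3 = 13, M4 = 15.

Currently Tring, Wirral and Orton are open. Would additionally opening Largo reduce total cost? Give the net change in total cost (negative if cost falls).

No — net change +1 (cost rises by 1).

Current service cost with {Tring, Wirral, Orton}: 298.
Adding Largo: each tenant re-picks its cheapest; new service cost 298, saving 0.
Extra fixed cost: 1. Net change = 1 − 0 = 1.
(Totals: 452 → 453.)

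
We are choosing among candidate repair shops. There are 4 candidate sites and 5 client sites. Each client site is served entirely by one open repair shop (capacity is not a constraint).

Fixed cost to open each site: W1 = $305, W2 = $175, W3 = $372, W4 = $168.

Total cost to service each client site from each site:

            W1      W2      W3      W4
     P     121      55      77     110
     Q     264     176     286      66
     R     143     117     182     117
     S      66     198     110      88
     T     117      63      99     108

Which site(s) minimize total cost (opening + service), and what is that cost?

For any fixed open set, each client site goes to its cheapest open site; total = fixed + service.
{W4}: P→W4 110, Q→W4 66, R→W4 117, S→W4 88, T→W4 108. Service 489; fixed 168; total 657.
{W2, W4}: service 389 + fixed 343 = 732
{W2}: service 609 + fixed 175 = 784
{W1, W2, W3, W4}: P→W2 55, Q→W4 66, R→W2 117, S→W1 66, T→W2 63. Service 367; fixed 1020; total 1387.
No other subset beats 657.

Open W4 only; minimum total cost 657.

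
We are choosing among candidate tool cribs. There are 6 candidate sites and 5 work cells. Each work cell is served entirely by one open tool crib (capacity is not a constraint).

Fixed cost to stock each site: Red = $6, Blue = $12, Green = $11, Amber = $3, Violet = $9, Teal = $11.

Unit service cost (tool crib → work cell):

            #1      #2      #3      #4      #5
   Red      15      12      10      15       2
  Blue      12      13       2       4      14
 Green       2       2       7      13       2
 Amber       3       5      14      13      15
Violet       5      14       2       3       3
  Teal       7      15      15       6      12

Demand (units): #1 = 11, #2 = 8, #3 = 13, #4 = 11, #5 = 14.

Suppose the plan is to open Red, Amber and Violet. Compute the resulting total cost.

Each work cell is assigned to its cheapest site among the open ones.
{Red, Amber, Violet}: #1→Amber 3·11=33, #2→Amber 5·8=40, #3→Violet 2·13=26, #4→Violet 3·11=33, #5→Red 2·14=28. Service 160; fixed 18; total 178.

Total cost: 178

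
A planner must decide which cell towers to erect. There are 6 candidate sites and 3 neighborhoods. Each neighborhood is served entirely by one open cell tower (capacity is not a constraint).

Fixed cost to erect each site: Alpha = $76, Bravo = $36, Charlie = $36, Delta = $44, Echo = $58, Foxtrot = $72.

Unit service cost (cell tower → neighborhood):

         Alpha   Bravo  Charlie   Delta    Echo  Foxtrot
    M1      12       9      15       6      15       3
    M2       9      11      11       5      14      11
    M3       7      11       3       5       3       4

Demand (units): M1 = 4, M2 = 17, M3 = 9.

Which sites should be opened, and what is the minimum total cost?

Open Delta only; minimum total cost 198.

For any fixed open set, each neighborhood goes to its cheapest open site; total = fixed + service.
{Delta}: M1→Delta 6·4=24, M2→Delta 5·17=85, M3→Delta 5·9=45. Service 154; fixed 44; total 198.
{Charlie, Delta}: service 136 + fixed 80 = 216
{Bravo, Delta}: M1→Delta 6·4=24, M2→Delta 5·17=85, M3→Delta 5·9=45. Service 154; fixed 80; total 234.
{Alpha, Bravo, Charlie, Delta, Echo, Foxtrot}: M1→Foxtrot 3·4=12, M2→Delta 5·17=85, M3→Charlie 3·9=27. Service 124; fixed 322; total 446.
No other subset beats 198.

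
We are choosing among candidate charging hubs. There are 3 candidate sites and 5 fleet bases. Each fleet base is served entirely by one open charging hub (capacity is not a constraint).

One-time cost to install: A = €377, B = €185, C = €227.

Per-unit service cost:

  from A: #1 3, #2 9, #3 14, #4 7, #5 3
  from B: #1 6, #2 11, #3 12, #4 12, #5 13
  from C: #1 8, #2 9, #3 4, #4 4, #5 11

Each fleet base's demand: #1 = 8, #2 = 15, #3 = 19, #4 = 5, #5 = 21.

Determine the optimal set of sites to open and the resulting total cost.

For any fixed open set, each fleet base goes to its cheapest open site; total = fixed + service.
{C}: #1→C 8·8=64, #2→C 9·15=135, #3→C 4·19=76, #4→C 4·5=20, #5→C 11·21=231. Service 526; fixed 227; total 753.
{A}: #1→A 3·8=24, #2→A 9·15=135, #3→A 14·19=266, #4→A 7·5=35, #5→A 3·21=63. Service 523; fixed 377; total 900.
{A, C}: service 318 + fixed 604 = 922
{A, B, C}: service 318 + fixed 789 = 1107
No other subset beats 753.

Open C only; minimum total cost 753.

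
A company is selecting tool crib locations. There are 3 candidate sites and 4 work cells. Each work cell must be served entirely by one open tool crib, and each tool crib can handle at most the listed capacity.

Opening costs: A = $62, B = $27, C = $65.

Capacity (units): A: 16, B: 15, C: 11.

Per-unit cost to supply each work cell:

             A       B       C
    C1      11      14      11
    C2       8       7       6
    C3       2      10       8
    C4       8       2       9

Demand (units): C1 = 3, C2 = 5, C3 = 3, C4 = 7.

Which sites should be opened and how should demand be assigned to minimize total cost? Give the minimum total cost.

Minimum total cost: 177

Open {A, B}: C1→A 11·3=33, C2→B 7·5=35, C3→A 2·3=6, C4→B 2·7=14.
Loads: A carries 6/16, B carries 12/15. Service 88; fixed 89; total 177.
Next best feasible plan costs 182.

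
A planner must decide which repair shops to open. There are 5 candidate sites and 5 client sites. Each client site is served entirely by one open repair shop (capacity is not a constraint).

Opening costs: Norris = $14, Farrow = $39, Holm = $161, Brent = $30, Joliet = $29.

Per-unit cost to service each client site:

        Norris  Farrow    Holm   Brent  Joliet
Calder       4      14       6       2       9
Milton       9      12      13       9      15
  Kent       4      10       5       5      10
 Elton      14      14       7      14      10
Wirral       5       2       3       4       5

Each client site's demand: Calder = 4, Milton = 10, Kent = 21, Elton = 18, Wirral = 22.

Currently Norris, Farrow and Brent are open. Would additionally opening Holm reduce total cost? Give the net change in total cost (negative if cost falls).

Current service cost with {Norris, Farrow, Brent}: 478.
Adding Holm: each client site re-picks its cheapest; new service cost 352, saving 126.
Extra fixed cost: 161. Net change = 161 − 126 = 35.
(Totals: 561 → 596.)

No — net change +35 (cost rises by 35).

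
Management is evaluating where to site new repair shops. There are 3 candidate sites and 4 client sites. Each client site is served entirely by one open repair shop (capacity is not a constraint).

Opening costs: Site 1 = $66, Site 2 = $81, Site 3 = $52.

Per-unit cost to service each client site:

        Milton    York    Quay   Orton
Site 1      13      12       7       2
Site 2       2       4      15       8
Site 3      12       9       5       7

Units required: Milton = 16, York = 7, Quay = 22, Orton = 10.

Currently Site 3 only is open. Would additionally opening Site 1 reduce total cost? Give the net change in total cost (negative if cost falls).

No — net change +16 (cost rises by 16).

Current service cost with {Site 3}: 435.
Adding Site 1: each client site re-picks its cheapest; new service cost 385, saving 50.
Extra fixed cost: 66. Net change = 66 − 50 = 16.
(Totals: 487 → 503.)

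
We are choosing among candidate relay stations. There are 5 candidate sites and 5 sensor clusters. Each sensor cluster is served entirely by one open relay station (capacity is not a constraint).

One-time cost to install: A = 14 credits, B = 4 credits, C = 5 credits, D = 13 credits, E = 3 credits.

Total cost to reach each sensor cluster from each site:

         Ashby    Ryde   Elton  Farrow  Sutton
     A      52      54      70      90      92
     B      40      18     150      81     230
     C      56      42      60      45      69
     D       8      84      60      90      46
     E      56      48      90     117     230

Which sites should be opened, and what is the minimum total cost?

For any fixed open set, each sensor cluster goes to its cheapest open site; total = fixed + service.
{B, C, D}: Ashby→D 8, Ryde→B 18, Elton→C 60, Farrow→C 45, Sutton→D 46. Service 177; fixed 22; total 199.
{B, C, D, E}: service 177 + fixed 25 = 202
{A, B, C, D}: service 177 + fixed 36 = 213
{A, B, C, D, E}: service 177 + fixed 39 = 216
No other subset beats 199.

Open B, C and D; minimum total cost 199.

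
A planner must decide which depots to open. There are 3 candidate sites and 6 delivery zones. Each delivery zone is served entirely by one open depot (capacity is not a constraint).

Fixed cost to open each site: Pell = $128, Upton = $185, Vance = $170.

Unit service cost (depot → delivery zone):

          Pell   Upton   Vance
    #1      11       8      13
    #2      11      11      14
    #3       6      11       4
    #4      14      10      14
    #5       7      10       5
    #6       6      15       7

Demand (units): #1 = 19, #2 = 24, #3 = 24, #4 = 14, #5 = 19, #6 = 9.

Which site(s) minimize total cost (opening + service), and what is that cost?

Open Pell only; minimum total cost 1128.

For any fixed open set, each delivery zone goes to its cheapest open site; total = fixed + service.
{Pell}: #1→Pell 11·19=209, #2→Pell 11·24=264, #3→Pell 6·24=144, #4→Pell 14·14=196, #5→Pell 7·19=133, #6→Pell 6·9=54. Service 1000; fixed 128; total 1128.
{Upton, Vance}: service 810 + fixed 355 = 1165
{Pell, Upton}: service 887 + fixed 313 = 1200
{Pell, Upton, Vance}: #1→Upton 8·19=152, #2→Pell 11·24=264, #3→Vance 4·24=96, #4→Upton 10·14=140, #5→Vance 5·19=95, #6→Pell 6·9=54. Service 801; fixed 483; total 1284.
No other subset beats 1128.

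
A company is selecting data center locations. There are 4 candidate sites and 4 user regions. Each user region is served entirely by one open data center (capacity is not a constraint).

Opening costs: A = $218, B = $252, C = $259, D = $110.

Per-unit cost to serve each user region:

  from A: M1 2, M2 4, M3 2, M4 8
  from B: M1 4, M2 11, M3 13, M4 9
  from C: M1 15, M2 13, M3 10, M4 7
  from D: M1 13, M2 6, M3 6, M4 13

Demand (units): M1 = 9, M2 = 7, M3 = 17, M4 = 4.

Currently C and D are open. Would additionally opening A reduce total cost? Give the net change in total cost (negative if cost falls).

No — net change +37 (cost rises by 37).

Current service cost with {C, D}: 289.
Adding A: each user region re-picks its cheapest; new service cost 108, saving 181.
Extra fixed cost: 218. Net change = 218 − 181 = 37.
(Totals: 658 → 695.)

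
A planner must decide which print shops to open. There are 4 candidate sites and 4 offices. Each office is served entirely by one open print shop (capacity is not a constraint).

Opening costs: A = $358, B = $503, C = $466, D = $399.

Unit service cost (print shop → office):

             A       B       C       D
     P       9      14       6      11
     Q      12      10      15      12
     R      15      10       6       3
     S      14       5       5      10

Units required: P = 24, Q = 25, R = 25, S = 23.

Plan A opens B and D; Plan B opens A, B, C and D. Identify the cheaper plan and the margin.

Plan A: {B, D}: P→D 11·24=264, Q→B 10·25=250, R→D 3·25=75, S→B 5·23=115. Service 704; fixed 902; total 1606.
Plan B: {A, B, C, D}: P→C 6·24=144, Q→B 10·25=250, R→D 3·25=75, S→B 5·23=115. Service 584; fixed 1726; total 2310.
Difference: |1606 − 2310| = 704.

Plan A is cheaper by 704.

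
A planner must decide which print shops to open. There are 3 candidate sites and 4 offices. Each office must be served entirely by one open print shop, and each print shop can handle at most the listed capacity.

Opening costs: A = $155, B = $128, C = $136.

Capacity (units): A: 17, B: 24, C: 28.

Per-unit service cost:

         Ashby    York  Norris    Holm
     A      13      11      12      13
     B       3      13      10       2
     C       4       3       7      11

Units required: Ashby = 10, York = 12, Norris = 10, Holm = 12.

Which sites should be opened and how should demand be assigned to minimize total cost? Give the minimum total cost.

Minimum total cost: 424

Open {B, C}: Ashby→B 3·10=30, York→C 3·12=36, Norris→C 7·10=70, Holm→B 2·12=24.
Loads: B carries 22/24, C carries 22/28. Service 160; fixed 264; total 424.
Next best feasible plan costs 464.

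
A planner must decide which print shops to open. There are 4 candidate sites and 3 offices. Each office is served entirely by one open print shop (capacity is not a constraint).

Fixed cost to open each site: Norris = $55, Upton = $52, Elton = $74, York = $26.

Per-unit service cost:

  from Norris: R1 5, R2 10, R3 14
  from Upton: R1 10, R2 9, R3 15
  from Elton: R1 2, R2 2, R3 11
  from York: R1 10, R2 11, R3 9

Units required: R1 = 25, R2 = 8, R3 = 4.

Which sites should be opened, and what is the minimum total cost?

For any fixed open set, each office goes to its cheapest open site; total = fixed + service.
{Elton}: R1→Elton 2·25=50, R2→Elton 2·8=16, R3→Elton 11·4=44. Service 110; fixed 74; total 184.
{Elton, York}: R1→Elton 2·25=50, R2→Elton 2·8=16, R3→York 9·4=36. Service 102; fixed 100; total 202.
{Upton, Elton}: R1→Elton 2·25=50, R2→Elton 2·8=16, R3→Elton 11·4=44. Service 110; fixed 126; total 236.
{Norris, Upton, Elton, York}: service 102 + fixed 207 = 309
No other subset beats 184.

Open Elton only; minimum total cost 184.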